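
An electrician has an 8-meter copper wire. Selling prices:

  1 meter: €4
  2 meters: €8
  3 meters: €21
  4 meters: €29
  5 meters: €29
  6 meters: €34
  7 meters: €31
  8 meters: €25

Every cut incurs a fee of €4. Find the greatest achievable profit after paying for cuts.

Build net[k] bottom-up: net[k] = max over allowed piece i of (p[i] + net[k−i]) − 4 per cut.
net[1] = 4
net[2] = 8
net[3] = 21
net[4] = 29
net[5] = 29  (first piece 1, then net[4]=29)
net[6] = 38  (first piece 3, then net[3]=21)
net[7] = 46  (first piece 3, then net[4]=29)
net[8] = 54  (first piece 4, then net[4]=29)
One optimal plan: pieces 4 + 4 (1 cut) → €58 − €4 = €54.

54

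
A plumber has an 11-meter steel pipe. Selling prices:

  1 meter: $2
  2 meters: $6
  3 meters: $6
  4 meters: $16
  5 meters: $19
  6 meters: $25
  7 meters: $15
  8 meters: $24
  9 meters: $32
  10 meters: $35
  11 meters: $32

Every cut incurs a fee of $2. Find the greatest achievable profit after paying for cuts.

Build v[k] bottom-up: v[k] = max over allowed piece i of (p[i] + v[k−i]) − 2 per cut.
v[1] = 2
v[2] = 6
v[3] = 6  (first piece 1, then v[2]=6)
v[4] = 16
v[5] = 19
v[6] = 25
v[7] = 25  (first piece 1, then v[6]=25)
v[8] = 30  (first piece 4, then v[4]=16)
v[9] = 33  (first piece 4, then v[5]=19)
v[10] = 39  (first piece 4, then v[6]=25)
v[11] = 42  (first piece 5, then v[6]=25)
One optimal plan: pieces 6 + 5 (1 cut) → $44 − $2 = $42.

42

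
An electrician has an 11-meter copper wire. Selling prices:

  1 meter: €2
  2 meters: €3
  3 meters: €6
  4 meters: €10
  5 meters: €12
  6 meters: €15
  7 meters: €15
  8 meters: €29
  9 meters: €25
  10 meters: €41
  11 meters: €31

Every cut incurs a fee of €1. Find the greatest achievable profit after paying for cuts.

Consider every possible first cut. net[k] is the best of p[i]+net[k−i] over all sellable i≤k, charging 1 whenever i<k.
net[1] = 2
net[2] = 3  (first piece 1, then net[1]=2)
net[3] = 6
net[4] = 10
net[5] = 12
net[6] = 15
net[7] = 16  (first piece 1, then net[6]=15)
net[8] = 29
net[9] = 30  (first piece 1, then net[8]=29)
net[10] = 41
net[11] = 42  (first piece 1, then net[10]=41)
One optimal plan: pieces 10 + 1 (1 cut) → €43 − €1 = €42.

42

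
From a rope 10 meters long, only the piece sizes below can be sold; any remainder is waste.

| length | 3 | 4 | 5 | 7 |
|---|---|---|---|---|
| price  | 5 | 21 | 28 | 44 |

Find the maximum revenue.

56

Build best[k] bottom-up: best[k] = max over allowed piece i of (p[i] + best[k−i]).
best[1] = 0
best[2] = 0
best[3] = 5
best[4] = max(5+0, 21+0) = 21
best[5] = max(5+0, 21+0, 28+0) = 28
best[6] = max(5+5, 21+0, 28+0) = 28
best[7] = max(5+21, 21+5, 28+0, 44+0) = 44
best[8] = max(5+28, 21+21, 28+5, 44+0) = 44
best[9] = max(5+28, 21+28, 28+21, 44+0) = 49
best[10] = max(5+44, 21+28, 28+28, 44+5) = 56
One optimal cutting: 5 + 5 → $56.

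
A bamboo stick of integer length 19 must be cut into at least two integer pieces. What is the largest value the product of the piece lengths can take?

Define g[k] = max over 1≤i<k of i · max(k−i, g[k−i]); the inner max lets the remainder stay uncut if that's better.
g[2] = 1*max(1,0) = 1*1 = 1
g[3] = 1*max(2,1) = 1*2 = 2
g[4] = 2*max(2,1) = 2*2 = 4
g[5] = 2*max(3,2) = 2*3 = 6
g[6] = 3*max(3,2) = 3*3 = 9
g[7] = 2*max(5,6) = 2*6 = 12
g[8] = 2*max(6,9) = 2*9 = 18
g[9] = 3*max(6,9) = 3*9 = 27
g[10] = 2*max(8,18) = 2*18 = 36
g[11] = 2*max(9,27) = 2*27 = 54
g[12] = 3*max(9,27) = 3*27 = 81
g[13] = 2*max(11,54) = 2*54 = 108
g[14] = 2*max(12,81) = 2*81 = 162
g[15] = 3*max(12,81) = 3*81 = 243
g[16] = 2*max(14,162) = 2*162 = 324
g[17] = 2*max(15,243) = 2*243 = 486
g[18] = 3*max(15,243) = 3*243 = 729
g[19] = 2*max(17,486) = 2*486 = 972
One optimal split: 3 + 3 + 3 + 3 + 3 + 2 + 2; product 3*3*3*3*3*2*2 = 972.

972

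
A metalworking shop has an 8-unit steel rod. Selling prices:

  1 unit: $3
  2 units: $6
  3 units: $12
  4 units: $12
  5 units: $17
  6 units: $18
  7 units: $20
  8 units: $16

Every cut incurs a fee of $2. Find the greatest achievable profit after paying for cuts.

27

Consider every possible first cut. r[k] is the best of p[i]+r[k−i] over all sellable i≤k, charging 2 whenever i<k.
r[1] = 3
r[2] = max(3+3-2, 6+0) = 6
r[3] = max(3+6-2, 6+3-2, 12+0) = 12
r[4] = max(3+12-2, 6+6-2, 12+3-2, 12+0) = 13
r[5] = max(3+13-2, 6+12-2, 12+6-2, 12+3-2, 17+0) = 17
r[6] = max(3+17-2, 6+13-2, 12+12-2, 12+6-2, 17+3-2, 18+0) = 22
r[7] = max(3+22-2, 6+17-2, 12+13-2, …, 18+3-2, 20+0) = 23
r[8] = max(3+23-2, 6+22-2, 12+17-2, …, 20+3-2, 16+0) = 27
One optimal plan: pieces 5 + 3 (1 cut) → $29 − $2 = $27.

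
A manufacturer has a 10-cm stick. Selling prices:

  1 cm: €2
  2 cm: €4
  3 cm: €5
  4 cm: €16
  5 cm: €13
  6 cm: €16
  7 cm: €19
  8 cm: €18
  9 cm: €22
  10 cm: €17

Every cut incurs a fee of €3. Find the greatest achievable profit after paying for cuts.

30

Consider every possible first cut. net[k] is the best of p[i]+net[k−i] over all sellable i≤k, charging 3 whenever i<k.
net[1] = 2
net[2] = 4
net[3] = 5
net[4] = 16
net[5] = 15  (first piece 1, then net[4]=16)
net[6] = 17  (first piece 2, then net[4]=16)
net[7] = 19
net[8] = 29  (first piece 4, then net[4]=16)
net[9] = 28  (first piece 1, then net[8]=29)
net[10] = 30  (first piece 2, then net[8]=29)
One optimal plan: pieces 4 + 4 + 2 (2 cuts) → €36 − €6 = €30.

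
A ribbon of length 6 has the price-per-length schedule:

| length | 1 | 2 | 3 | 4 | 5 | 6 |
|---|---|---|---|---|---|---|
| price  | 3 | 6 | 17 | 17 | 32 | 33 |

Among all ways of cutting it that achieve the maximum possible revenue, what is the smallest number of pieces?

Consider every possible first cut. r[k] is the best of p[i]+r[k−i] over all sellable i≤k.
r[1] = 3
r[2] = 6  (first piece 1, then r[1]=3)
r[3] = 17
r[4] = 20  (first piece 1, then r[3]=17)
r[5] = 32
r[6] = 35  (first piece 1, then r[5]=32)
Maximum revenue is ¢35.
Now minimize piece count subject to staying optimal: for each k, pieces[k] = 1 + min over i with p[i]+r[k−i]=r[k] of pieces[k−i].
pieces[3] = 1
pieces[4] = 2
pieces[5] = 1
pieces[6] = 2

2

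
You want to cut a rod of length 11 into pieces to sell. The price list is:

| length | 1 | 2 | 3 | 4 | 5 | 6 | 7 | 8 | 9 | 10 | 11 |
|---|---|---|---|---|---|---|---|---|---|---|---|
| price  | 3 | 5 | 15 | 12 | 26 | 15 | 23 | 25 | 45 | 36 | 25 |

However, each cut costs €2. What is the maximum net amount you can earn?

52

Build v[k] bottom-up: v[k] = max over allowed piece i of (p[i] + v[k−i]) − 2 per cut.
v[1] = 3
v[2] = max(3+3-2, 5+0) = 5
v[3] = max(3+5-2, 5+3-2, 15+0) = 15
v[4] = max(3+15-2, 5+5-2, 15+3-2, 12+0) = 16
v[5] = max(3+16-2, 5+15-2, 15+5-2, 12+3-2, 26+0) = 26
v[6] = max(3+26-2, 5+16-2, 15+15-2, 12+5-2, 26+3-2, 15+0) = 28
v[7] = max(3+28-2, 5+26-2, 15+16-2, …, 15+3-2, 23+0) = 29
v[8] = max(3+29-2, 5+28-2, 15+26-2, …, 23+3-2, 25+0) = 39
v[9] = max(3+39-2, 5+29-2, 15+28-2, …, 25+3-2, 45+0) = 45
v[10] = max(3+45-2, 5+39-2, 15+29-2, …, 45+3-2, 36+0) = 50
v[11] = max(3+50-2, 5+45-2, 15+39-2, …, 36+3-2, 25+0) = 52
One optimal plan: pieces 5 + 3 + 3 (2 cuts) → €56 − €4 = €52.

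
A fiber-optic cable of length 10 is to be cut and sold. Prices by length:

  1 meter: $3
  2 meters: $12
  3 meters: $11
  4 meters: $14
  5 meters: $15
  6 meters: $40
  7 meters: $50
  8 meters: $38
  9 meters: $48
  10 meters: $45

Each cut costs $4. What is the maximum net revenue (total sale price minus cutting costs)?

Consider every possible first cut. r[k] is the best of p[i]+r[k−i] over all sellable i≤k, charging 4 whenever i<k.
r[1] = 3
r[2] = max(3+3-4, 12+0) = 12
r[3] = max(3+12-4, 12+3-4, 11+0) = 11
r[4] = max(3+11-4, 12+12-4, 11+3-4, 14+0) = 20
r[5] = max(3+20-4, 12+11-4, 11+12-4, 14+3-4, 15+0) = 19
r[6] = max(3+19-4, 12+20-4, 11+11-4, 14+12-4, 15+3-4, 40+0) = 40
r[7] = max(3+40-4, 12+19-4, 11+20-4, …, 40+3-4, 50+0) = 50
r[8] = max(3+50-4, 12+40-4, 11+19-4, …, 50+3-4, 38+0) = 49
r[9] = max(3+49-4, 12+50-4, 11+40-4, …, 38+3-4, 48+0) = 58
r[10] = max(3+58-4, 12+49-4, 11+50-4, …, 48+3-4, 45+0) = 57
One optimal plan: pieces 7 + 2 + 1 (2 cuts) → $65 − $8 = $57.

57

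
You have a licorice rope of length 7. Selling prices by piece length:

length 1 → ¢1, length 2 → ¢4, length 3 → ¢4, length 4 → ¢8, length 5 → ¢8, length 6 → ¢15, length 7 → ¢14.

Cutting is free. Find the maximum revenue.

Consider every possible first cut. r[k] is the best of p[i]+r[k−i] over all sellable i≤k.
r[1] = 1
r[2] = 4
r[3] = 5  (first piece 1, then r[2]=4)
r[4] = 8  (first piece 2, then r[2]=4)
r[5] = 9  (first piece 1, then r[4]=8)
r[6] = 15
r[7] = 16  (first piece 1, then r[6]=15)
One optimal cutting: 6 + 1 → ¢15 + ¢1 = ¢16.

16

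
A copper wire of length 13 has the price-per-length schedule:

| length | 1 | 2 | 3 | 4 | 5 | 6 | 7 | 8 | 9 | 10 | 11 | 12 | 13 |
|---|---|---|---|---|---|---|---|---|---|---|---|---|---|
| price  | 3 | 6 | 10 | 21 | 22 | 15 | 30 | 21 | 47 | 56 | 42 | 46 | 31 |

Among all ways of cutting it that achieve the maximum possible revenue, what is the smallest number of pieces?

2

Build r[k] bottom-up: r[k] = max over allowed piece i of (p[i] + r[k−i]).
r[1] = 3
r[2] = max(3+3, 6+0) = 6
r[3] = max(3+6, 6+3, 10+0) = 10
r[4] = max(3+10, 6+6, 10+3, 21+0) = 21
r[5] = max(3+21, 6+10, 10+6, 21+3, 22+0) = 24
r[6] = max(3+24, 6+21, 10+10, 21+6, 22+3, 15+0) = 27
r[7] = max(3+27, 6+24, 10+21, …, 15+3, 30+0) = 31
r[8] = max(3+31, 6+27, 10+24, …, 30+3, 21+0) = 42
r[9] = max(3+42, 6+31, 10+27, …, 21+3, 47+0) = 47
r[10] = max(3+47, 6+42, 10+31, …, 47+3, 56+0) = 56
r[11] = max(3+56, 6+47, 10+42, …, 56+3, 42+0) = 59
r[12] = max(3+59, 6+56, 10+47, …, 42+3, 46+0) = 63
r[13] = max(3+63, 6+59, 10+56, …, 46+3, 31+0) = 68
Maximum revenue is €68.
Now minimize piece count subject to staying optimal: for each k, pieces[k] = 1 + min over i with p[i]+r[k−i]=r[k] of pieces[k−i].
pieces[10] = 1
pieces[11] = 2
pieces[12] = 3
pieces[13] = 2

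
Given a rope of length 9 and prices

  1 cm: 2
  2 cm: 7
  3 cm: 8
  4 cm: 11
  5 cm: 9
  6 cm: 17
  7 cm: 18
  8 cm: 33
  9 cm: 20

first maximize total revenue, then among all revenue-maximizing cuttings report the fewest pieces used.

Consider every possible first cut. r[k] is the best of p[i]+r[k−i] over all sellable i≤k.
r[1] = 2
r[2] = max(2+2, 7+0) = 7
r[3] = max(2+7, 7+2, 8+0) = 9
r[4] = max(2+9, 7+7, 8+2, 11+0) = 14
r[5] = max(2+14, 7+9, 8+7, 11+2, 9+0) = 16
r[6] = max(2+16, 7+14, 8+9, 11+7, 9+2, 17+0) = 21
r[7] = max(2+21, 7+16, 8+14, …, 17+2, 18+0) = 23
r[8] = max(2+23, 7+21, 8+16, …, 18+2, 33+0) = 33
r[9] = max(2+33, 7+23, 8+21, …, 33+2, 20+0) = 35
Maximum revenue is 35.
Now minimize piece count subject to staying optimal: for each k, pieces[k] = 1 + min over i with p[i]+r[k−i]=r[k] of pieces[k−i].
pieces[6] = 3
pieces[7] = 4
pieces[8] = 1
pieces[9] = 2

2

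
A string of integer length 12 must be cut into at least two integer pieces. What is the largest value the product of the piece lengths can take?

81

Define prod[k] = max over 1≤i<k of i · max(k−i, prod[k−i]); the inner max lets the remainder stay uncut if that's better.
prod[2] = 1*max(1,0) = 1*1 = 1
prod[3] = max(1*2, 2*1) = 2
prod[4] = max(1*3, 2*2, 3*1) = 4
prod[5] = max(1*4, 2*3, 3*2, 4*1) = 6
prod[6] = max(1*6, 2*4, 3*3, 4*2, 5*1) = 9
prod[7] = max(1*9, 2*6, 3*4, 4*3, 5*2, 6*1) = 12
prod[8] = max(1*12, 2*9, 3*6, …, 6*2, 7*1) = 18
prod[9] = max(1*18, 2*12, 3*9, …, 7*2, 8*1) = 27
prod[10] = max(1*27, 2*18, 3*12, …, 8*2, 9*1) = 36
prod[11] = max(1*36, 2*27, 3*18, …, 9*2, 10*1) = 54
prod[12] = max(1*54, 2*36, 3*27, …, 10*2, 11*1) = 81
One optimal split: 3 + 3 + 3 + 3; product 3*3*3*3 = 81.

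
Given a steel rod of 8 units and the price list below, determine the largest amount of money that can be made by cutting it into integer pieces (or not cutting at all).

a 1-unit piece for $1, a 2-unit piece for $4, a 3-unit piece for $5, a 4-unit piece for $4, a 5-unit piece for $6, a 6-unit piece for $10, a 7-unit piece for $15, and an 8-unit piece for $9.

16

Consider every possible first cut. r[k] is the best of p[i]+r[k−i] over all sellable i≤k.
r[1] = 1
r[2] = 4
r[3] = 5  (first piece 1, then r[2]=4)
r[4] = 8  (first piece 2, then r[2]=4)
r[5] = 9  (first piece 1, then r[4]=8)
r[6] = 12  (first piece 2, then r[4]=8)
r[7] = 15
r[8] = 16  (first piece 1, then r[7]=15)
One optimal cutting: 7 + 1 → $15 + $1 = $16.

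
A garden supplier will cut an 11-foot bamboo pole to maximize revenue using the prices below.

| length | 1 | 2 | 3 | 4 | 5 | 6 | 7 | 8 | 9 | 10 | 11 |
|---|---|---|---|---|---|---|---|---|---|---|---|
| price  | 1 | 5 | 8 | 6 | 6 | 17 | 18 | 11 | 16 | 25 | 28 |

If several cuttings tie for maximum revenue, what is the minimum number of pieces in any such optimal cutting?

3

Build r[k] bottom-up: r[k] = max over allowed piece i of (p[i] + r[k−i]).
r[1] = 1
r[2] = max(1+1, 5+0) = 5
r[3] = max(1+5, 5+1, 8+0) = 8
r[4] = max(1+8, 5+5, 8+1, 6+0) = 10
r[5] = max(1+10, 5+8, 8+5, 6+1, 6+0) = 13
r[6] = max(1+13, 5+10, 8+8, 6+5, 6+1, 17+0) = 17
r[7] = max(1+17, 5+13, 8+10, …, 17+1, 18+0) = 18
r[8] = max(1+18, 5+17, 8+13, …, 18+1, 11+0) = 22
r[9] = max(1+22, 5+18, 8+17, …, 11+1, 16+0) = 25
r[10] = max(1+25, 5+22, 8+18, …, 16+1, 25+0) = 27
r[11] = max(1+27, 5+25, 8+22, …, 25+1, 28+0) = 30
Maximum revenue is $30.
Now minimize piece count subject to staying optimal: for each k, pieces[k] = 1 + min over i with p[i]+r[k−i]=r[k] of pieces[k−i].
pieces[8] = 2
pieces[9] = 2
pieces[10] = 3
pieces[11] = 3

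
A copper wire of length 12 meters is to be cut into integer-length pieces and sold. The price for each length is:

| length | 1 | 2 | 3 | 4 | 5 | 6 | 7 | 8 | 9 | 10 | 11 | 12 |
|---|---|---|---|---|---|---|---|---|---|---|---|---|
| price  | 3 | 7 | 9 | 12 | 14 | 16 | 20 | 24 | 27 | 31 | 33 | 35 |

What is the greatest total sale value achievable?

42

Let best[k] be the best obtainable value from length k. For each k, try every first piece i and keep the best of price[i] + best[k−i].
best[1] = 3
best[2] = 7
best[3] = 10  (first piece 1, then best[2]=7)
best[4] = 14  (first piece 2, then best[2]=7)
best[5] = 17  (first piece 1, then best[4]=14)
best[6] = 21  (first piece 2, then best[4]=14)
best[7] = 24  (first piece 1, then best[6]=21)
best[8] = 28  (first piece 2, then best[6]=21)
best[9] = 31  (first piece 1, then best[8]=28)
best[10] = 35  (first piece 2, then best[8]=28)
best[11] = 38  (first piece 1, then best[10]=35)
best[12] = 42  (first piece 2, then best[10]=35)
One optimal cutting: 2 + 2 + 2 + 2 + 2 + 2 → €7 + €7 + €7 + €7 + €7 + €7 = €42.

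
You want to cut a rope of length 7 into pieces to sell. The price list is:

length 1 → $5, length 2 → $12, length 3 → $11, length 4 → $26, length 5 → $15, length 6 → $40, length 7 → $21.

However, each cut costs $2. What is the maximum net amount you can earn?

43

Consider every possible first cut. v[k] is the best of p[i]+v[k−i] over all sellable i≤k, charging 2 whenever i<k.
v[1] = 5
v[2] = 12
v[3] = 15  (first piece 1, then v[2]=12)
v[4] = 26
v[5] = 29  (first piece 1, then v[4]=26)
v[6] = 40
v[7] = 43  (first piece 1, then v[6]=40)
One optimal plan: pieces 6 + 1 (1 cut) → $45 − $2 = $43.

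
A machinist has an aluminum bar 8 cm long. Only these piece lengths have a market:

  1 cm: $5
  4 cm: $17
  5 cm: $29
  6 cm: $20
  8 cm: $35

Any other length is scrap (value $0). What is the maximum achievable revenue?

44

Consider every possible first cut. best[k] is the best of p[i]+best[k−i] over all sellable i≤k.
best[1] = 5
best[2] = 10  (first piece 1, then best[1]=5)
best[3] = 15  (first piece 1, then best[2]=10)
best[4] = max(5+15, 17+0) = 20
best[5] = max(5+20, 17+5, 29+0) = 29
best[6] = max(5+29, 17+10, 29+5, 20+0) = 34
best[7] = max(5+34, 17+15, 29+10, 20+5) = 39
best[8] = max(5+39, 17+20, 29+15, 20+10, 35+0) = 44
One optimal cutting: 5 + 1 + 1 + 1 → $44.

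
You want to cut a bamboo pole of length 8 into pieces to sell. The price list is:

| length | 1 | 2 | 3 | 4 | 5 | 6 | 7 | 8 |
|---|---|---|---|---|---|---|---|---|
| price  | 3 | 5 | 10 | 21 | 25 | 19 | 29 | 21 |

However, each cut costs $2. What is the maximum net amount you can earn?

40

Let r[k] be the best obtainable value from length k. For each k, try every first piece i and keep the best of price[i] + r[k−i] minus the 2 cut fee when i<k.
r[1] = 3
r[2] = 5
r[3] = 10
r[4] = 21
r[5] = 25
r[6] = 26  (first piece 1, then r[5]=25)
r[7] = 29  (first piece 3, then r[4]=21)
r[8] = 40  (first piece 4, then r[4]=21)
One optimal plan: pieces 4 + 4 (1 cut) → $42 − $2 = $40.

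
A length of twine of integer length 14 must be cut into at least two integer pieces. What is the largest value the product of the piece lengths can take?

Let g[k] be the best product for length k (with at least one cut). For each first piece i, the rest contributes max(k−i, g[k−i]).
Small cases: g[2]=1, g[3]=2, g[4]=4, g[5]=6, g[6]=9.
g[7] = 2·max(5,6) = 2·6 = 12
g[8] = 2·max(6,9) = 2·9 = 18
g[9] = 3·max(6,9) = 3·9 = 27
g[10] = 2·max(8,18) = 2·18 = 36
g[11] = 2·max(9,27) = 2·27 = 54
g[12] = 3·max(9,27) = 3·27 = 81
g[13] = 2·max(11,54) = 2·54 = 108
g[14] = 2·max(12,81) = 2·81 = 162
One optimal split: 3 + 3 + 3 + 3 + 2; product 3·3·3·3·2 = 162.

162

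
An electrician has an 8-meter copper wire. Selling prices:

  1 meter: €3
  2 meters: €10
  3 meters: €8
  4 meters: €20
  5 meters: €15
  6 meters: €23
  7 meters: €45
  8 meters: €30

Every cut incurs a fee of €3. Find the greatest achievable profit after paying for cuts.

Consider every possible first cut. v[k] is the best of p[i]+v[k−i] over all sellable i≤k, charging 3 whenever i<k.
v[1] = 3
v[2] = max(3+3-3, 10+0) = 10
v[3] = max(3+10-3, 10+3-3, 8+0) = 10
v[4] = max(3+10-3, 10+10-3, 8+3-3, 20+0) = 20
v[5] = max(3+20-3, 10+10-3, 8+10-3, 20+3-3, 15+0) = 20
v[6] = max(3+20-3, 10+20-3, 8+10-3, 20+10-3, 15+3-3, 23+0) = 27
v[7] = max(3+27-3, 10+20-3, 8+20-3, …, 23+3-3, 45+0) = 45
v[8] = max(3+45-3, 10+27-3, 8+20-3, …, 45+3-3, 30+0) = 45
One optimal plan: pieces 7 + 1 (1 cut) → €48 − €3 = €45.

45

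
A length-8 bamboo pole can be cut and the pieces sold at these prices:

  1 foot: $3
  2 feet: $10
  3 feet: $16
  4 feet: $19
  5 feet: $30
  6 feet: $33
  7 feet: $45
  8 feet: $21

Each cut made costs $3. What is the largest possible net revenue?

45

Consider every possible first cut. net[k] is the best of p[i]+net[k−i] over all sellable i≤k, charging 3 whenever i<k.
net[1] = 3
net[2] = max(3+3-3, 10+0) = 10
net[3] = max(3+10-3, 10+3-3, 16+0) = 16
net[4] = max(3+16-3, 10+10-3, 16+3-3, 19+0) = 19
net[5] = max(3+19-3, 10+16-3, 16+10-3, 19+3-3, 30+0) = 30
net[6] = max(3+30-3, 10+19-3, 16+16-3, 19+10-3, 30+3-3, 33+0) = 33
net[7] = max(3+33-3, 10+30-3, 16+19-3, …, 33+3-3, 45+0) = 45
net[8] = max(3+45-3, 10+33-3, 16+30-3, …, 45+3-3, 21+0) = 45
One optimal plan: pieces 7 + 1 (1 cut) → $48 − $3 = $45.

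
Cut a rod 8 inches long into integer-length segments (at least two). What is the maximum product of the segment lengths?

18

Fill f[k] for k=2..8: at each k try every first piece i and multiply by the better of (k−i) uncut or f[k−i].
f[2] = 1·max(1,0) = 1·1 = 1
f[3] = 1·max(2,1) = 1·2 = 2
f[4] = 2·max(2,1) = 2·2 = 4
f[5] = 2·max(3,2) = 2·3 = 6
f[6] = 3·max(3,2) = 3·3 = 9
f[7] = 2·max(5,6) = 2·6 = 12
f[8] = 2·max(6,9) = 2·9 = 18
One optimal split: 3 + 3 + 2; product 3·3·2 = 18.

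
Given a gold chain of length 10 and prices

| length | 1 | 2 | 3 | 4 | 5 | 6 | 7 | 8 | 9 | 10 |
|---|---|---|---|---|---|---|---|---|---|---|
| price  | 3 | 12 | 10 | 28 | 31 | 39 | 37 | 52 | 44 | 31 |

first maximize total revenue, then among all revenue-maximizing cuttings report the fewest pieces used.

3

Consider every possible first cut. r[k] is the best of p[i]+r[k−i] over all sellable i≤k.
r[1] = 3
r[2] = max(3+3, 12+0) = 12
r[3] = max(3+12, 12+3, 10+0) = 15
r[4] = max(3+15, 12+12, 10+3, 28+0) = 28
r[5] = max(3+28, 12+15, 10+12, 28+3, 31+0) = 31
r[6] = max(3+31, 12+28, 10+15, 28+12, 31+3, 39+0) = 40
r[7] = max(3+40, 12+31, 10+28, …, 39+3, 37+0) = 43
r[8] = max(3+43, 12+40, 10+31, …, 37+3, 52+0) = 56
r[9] = max(3+56, 12+43, 10+40, …, 52+3, 44+0) = 59
r[10] = max(3+59, 12+56, 10+43, …, 44+3, 31+0) = 68
Maximum revenue is $68.
Now minimize piece count subject to staying optimal: for each k, pieces[k] = 1 + min over i with p[i]+r[k−i]=r[k] of pieces[k−i].
pieces[7] = 2
pieces[8] = 2
pieces[9] = 2
pieces[10] = 3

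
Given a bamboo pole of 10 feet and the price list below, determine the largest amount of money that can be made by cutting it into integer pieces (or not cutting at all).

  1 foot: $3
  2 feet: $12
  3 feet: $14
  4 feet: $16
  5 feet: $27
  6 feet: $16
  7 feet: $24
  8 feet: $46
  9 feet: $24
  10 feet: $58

60

Build best[k] bottom-up: best[k] = max over allowed piece i of (p[i] + best[k−i]).
best[1] = 3
best[2] = max(3+3, 12+0) = 12
best[3] = max(3+12, 12+3, 14+0) = 15
best[4] = max(3+15, 12+12, 14+3, 16+0) = 24
best[5] = max(3+24, 12+15, 14+12, 16+3, 27+0) = 27
best[6] = max(3+27, 12+24, 14+15, 16+12, 27+3, 16+0) = 36
best[7] = max(3+36, 12+27, 14+24, …, 16+3, 24+0) = 39
best[8] = max(3+39, 12+36, 14+27, …, 24+3, 46+0) = 48
best[9] = max(3+48, 12+39, 14+36, …, 46+3, 24+0) = 51
best[10] = max(3+51, 12+48, 14+39, …, 24+3, 58+0) = 60
One optimal cutting: 2 + 2 + 2 + 2 + 2 → $12 + $12 + $12 + $12 + $12 = $60.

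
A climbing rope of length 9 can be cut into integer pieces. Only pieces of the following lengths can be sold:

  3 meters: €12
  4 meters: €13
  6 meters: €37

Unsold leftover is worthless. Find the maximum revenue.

49

Consider every possible first cut. r[k] is the best of p[i]+r[k−i] over all sellable i≤k.
r[1] = 0
r[2] = 0
r[3] = 12
r[4] = max(12+0, 13+0) = 13
r[5] = max(12+0, 13+0) = 13
r[6] = max(12+12, 13+0, 37+0) = 37
r[7] = max(12+13, 13+12, 37+0) = 37
r[8] = max(12+13, 13+13, 37+0) = 37
r[9] = max(12+37, 13+13, 37+12) = 49
One optimal cutting: 6 + 3 → €49.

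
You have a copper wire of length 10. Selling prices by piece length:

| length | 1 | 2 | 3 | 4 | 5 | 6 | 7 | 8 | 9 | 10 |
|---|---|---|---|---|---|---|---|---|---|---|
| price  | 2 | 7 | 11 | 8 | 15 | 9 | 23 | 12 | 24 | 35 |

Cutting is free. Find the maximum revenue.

36

Build best[k] bottom-up: best[k] = max over allowed piece i of (p[i] + best[k−i]).
best[1] = 2
best[2] = max(2+2, 7+0) = 7
best[3] = max(2+7, 7+2, 11+0) = 11
best[4] = max(2+11, 7+7, 11+2, 8+0) = 14
best[5] = max(2+14, 7+11, 11+7, 8+2, 15+0) = 18
best[6] = max(2+18, 7+14, 11+11, 8+7, 15+2, 9+0) = 22
best[7] = max(2+22, 7+18, 11+14, …, 9+2, 23+0) = 25
best[8] = max(2+25, 7+22, 11+18, …, 23+2, 12+0) = 29
best[9] = max(2+29, 7+25, 11+22, …, 12+2, 24+0) = 33
best[10] = max(2+33, 7+29, 11+25, …, 24+2, 35+0) = 36
One optimal cutting: 3 + 3 + 2 + 2 → €11 + €11 + €7 + €7 = €36.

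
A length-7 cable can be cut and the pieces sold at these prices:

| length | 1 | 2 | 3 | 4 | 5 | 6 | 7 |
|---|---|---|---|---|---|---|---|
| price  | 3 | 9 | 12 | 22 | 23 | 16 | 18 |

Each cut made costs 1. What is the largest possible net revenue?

33

Let v[k] be the best obtainable value from length k. For each k, try every first piece i and keep the best of price[i] + v[k−i] minus the 1 cut fee when i<k.
v[1] = 3
v[2] = 9
v[3] = 12
v[4] = 22
v[5] = 24  (first piece 1, then v[4]=22)
v[6] = 30  (first piece 2, then v[4]=22)
v[7] = 33  (first piece 3, then v[4]=22)
One optimal plan: pieces 4 + 3 (1 cut) → 34 − 1 = 33.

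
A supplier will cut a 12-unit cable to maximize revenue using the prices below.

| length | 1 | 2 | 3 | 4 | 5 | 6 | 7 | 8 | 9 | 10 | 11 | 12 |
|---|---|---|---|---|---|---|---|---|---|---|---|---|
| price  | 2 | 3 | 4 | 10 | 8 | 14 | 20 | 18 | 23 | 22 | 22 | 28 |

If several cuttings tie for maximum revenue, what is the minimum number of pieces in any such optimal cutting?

3

Build r[k] bottom-up: r[k] = max over allowed piece i of (p[i] + r[k−i]).
r[1] = 2
r[2] = max(2+2, 3+0) = 4
r[3] = max(2+4, 3+2, 4+0) = 6
r[4] = max(2+6, 3+4, 4+2, 10+0) = 10
r[5] = max(2+10, 3+6, 4+4, 10+2, 8+0) = 12
r[6] = max(2+12, 3+10, 4+6, 10+4, 8+2, 14+0) = 14
r[7] = max(2+14, 3+12, 4+10, …, 14+2, 20+0) = 20
r[8] = max(2+20, 3+14, 4+12, …, 20+2, 18+0) = 22
r[9] = max(2+22, 3+20, 4+14, …, 18+2, 23+0) = 24
r[10] = max(2+24, 3+22, 4+20, …, 23+2, 22+0) = 26
r[11] = max(2+26, 3+24, 4+22, …, 22+2, 22+0) = 30
r[12] = max(2+30, 3+26, 4+24, …, 22+2, 28+0) = 32
Maximum revenue is $32.
Now minimize piece count subject to staying optimal: for each k, pieces[k] = 1 + min over i with p[i]+r[k−i]=r[k] of pieces[k−i].
pieces[9] = 3
pieces[10] = 4
pieces[11] = 2
pieces[12] = 3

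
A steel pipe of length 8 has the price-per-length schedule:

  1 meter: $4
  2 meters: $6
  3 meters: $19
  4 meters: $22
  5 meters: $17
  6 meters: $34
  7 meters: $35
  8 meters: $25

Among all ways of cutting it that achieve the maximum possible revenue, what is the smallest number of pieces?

Build r[k] bottom-up: r[k] = max over allowed piece i of (p[i] + r[k−i]).
r[1] = 4
r[2] = 8  (first piece 1, then r[1]=4)
r[3] = 19
r[4] = 23  (first piece 1, then r[3]=19)
r[5] = 27  (first piece 1, then r[4]=23)
r[6] = 38  (first piece 3, then r[3]=19)
r[7] = 42  (first piece 1, then r[6]=38)
r[8] = 46  (first piece 1, then r[7]=42)
Maximum revenue is $46.
Now minimize piece count subject to staying optimal: for each k, pieces[k] = 1 + min over i with p[i]+r[k−i]=r[k] of pieces[k−i].
pieces[5] = 3
pieces[6] = 2
pieces[7] = 3
pieces[8] = 4

4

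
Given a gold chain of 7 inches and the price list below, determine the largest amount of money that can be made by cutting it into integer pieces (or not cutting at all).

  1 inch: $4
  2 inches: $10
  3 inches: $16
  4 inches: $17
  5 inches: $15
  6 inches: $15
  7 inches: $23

Let best[k] be the best obtainable value from length k. For each k, try every first piece i and keep the best of price[i] + best[k−i].
best[1] = 4
best[2] = max(4+4, 10+0) = 10
best[3] = max(4+10, 10+4, 16+0) = 16
best[4] = max(4+16, 10+10, 16+4, 17+0) = 20
best[5] = max(4+20, 10+16, 16+10, 17+4, 15+0) = 26
best[6] = max(4+26, 10+20, 16+16, 17+10, 15+4, 15+0) = 32
best[7] = max(4+32, 10+26, 16+20, …, 15+4, 23+0) = 36
One optimal cutting: 3 + 3 + 1 → $16 + $16 + $4 = $36.

36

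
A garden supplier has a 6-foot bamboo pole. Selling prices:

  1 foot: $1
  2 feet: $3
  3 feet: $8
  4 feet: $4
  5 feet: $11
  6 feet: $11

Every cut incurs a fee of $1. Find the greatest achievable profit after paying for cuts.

Build net[k] bottom-up: net[k] = max over allowed piece i of (p[i] + net[k−i]) − 1 per cut.
net[1] = 1
net[2] = max(1+1-1, 3+0) = 3
net[3] = max(1+3-1, 3+1-1, 8+0) = 8
net[4] = max(1+8-1, 3+3-1, 8+1-1, 4+0) = 8
net[5] = max(1+8-1, 3+8-1, 8+3-1, 4+1-1, 11+0) = 11
net[6] = max(1+11-1, 3+8-1, 8+8-1, 4+3-1, 11+1-1, 11+0) = 15
One optimal plan: pieces 3 + 3 (1 cut) → $16 − $1 = $15.

15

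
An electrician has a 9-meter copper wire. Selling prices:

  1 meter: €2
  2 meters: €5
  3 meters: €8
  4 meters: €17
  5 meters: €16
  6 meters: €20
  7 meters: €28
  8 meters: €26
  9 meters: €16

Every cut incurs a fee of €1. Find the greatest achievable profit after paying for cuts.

Build r[k] bottom-up: r[k] = max over allowed piece i of (p[i] + r[k−i]) − 1 per cut.
r[1] = 2
r[2] = 5
r[3] = 8
r[4] = 17
r[5] = 18  (first piece 1, then r[4]=17)
r[6] = 21  (first piece 2, then r[4]=17)
r[7] = 28
r[8] = 33  (first piece 4, then r[4]=17)
r[9] = 34  (first piece 1, then r[8]=33)
One optimal plan: pieces 4 + 4 + 1 (2 cuts) → €36 − €2 = €34.

34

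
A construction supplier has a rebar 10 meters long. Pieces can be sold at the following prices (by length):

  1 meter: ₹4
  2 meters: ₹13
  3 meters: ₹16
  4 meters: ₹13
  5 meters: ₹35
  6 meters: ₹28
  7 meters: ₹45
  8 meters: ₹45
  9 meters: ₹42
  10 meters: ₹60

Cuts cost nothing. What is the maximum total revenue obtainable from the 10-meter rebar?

70

Let best[k] be the best obtainable value from length k. For each k, try every first piece i and keep the best of price[i] + best[k−i].
best[1] = 4
best[2] = 13
best[3] = 17  (first piece 1, then best[2]=13)
best[4] = 26  (first piece 2, then best[2]=13)
best[5] = 35
best[6] = 39  (first piece 1, then best[5]=35)
best[7] = 48  (first piece 2, then best[5]=35)
best[8] = 52  (first piece 1, then best[7]=48)
best[9] = 61  (first piece 2, then best[7]=48)
best[10] = 70  (first piece 5, then best[5]=35)
One optimal cutting: 5 + 5 → ₹35 + ₹35 = ₹70.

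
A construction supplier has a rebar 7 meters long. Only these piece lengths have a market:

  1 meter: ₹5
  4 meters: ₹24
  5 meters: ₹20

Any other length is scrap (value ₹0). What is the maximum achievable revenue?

Consider every possible first cut. r[k] is the best of p[i]+r[k−i] over all sellable i≤k.
r[1] = 5
r[2] = 10  (first piece 1, then r[1]=5)
r[3] = 15  (first piece 1, then r[2]=10)
r[4] = max(5+15, 24+0) = 24
r[5] = max(5+24, 24+5, 20+0) = 29
r[6] = max(5+29, 24+10, 20+5) = 34
r[7] = max(5+34, 24+15, 20+10) = 39
One optimal cutting: 4 + 1 + 1 + 1 → ₹39.

39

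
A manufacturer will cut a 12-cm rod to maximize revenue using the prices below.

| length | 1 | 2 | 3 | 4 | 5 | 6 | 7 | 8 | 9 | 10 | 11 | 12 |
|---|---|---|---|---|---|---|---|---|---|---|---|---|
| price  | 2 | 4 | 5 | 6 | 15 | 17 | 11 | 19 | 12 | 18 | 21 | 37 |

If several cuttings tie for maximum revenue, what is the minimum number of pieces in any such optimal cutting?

Build r[k] bottom-up: r[k] = max over allowed piece i of (p[i] + r[k−i]).
r[1] = 2
r[2] = 4  (first piece 1, then r[1]=2)
r[3] = 6  (first piece 1, then r[2]=4)
r[4] = 8  (first piece 1, then r[3]=6)
r[5] = 15
r[6] = 17  (first piece 1, then r[5]=15)
r[7] = 19  (first piece 1, then r[6]=17)
r[8] = 21  (first piece 1, then r[7]=19)
r[9] = 23  (first piece 1, then r[8]=21)
r[10] = 30  (first piece 5, then r[5]=15)
r[11] = 32  (first piece 1, then r[10]=30)
r[12] = 37
Maximum revenue is 37.
Now minimize piece count subject to staying optimal: for each k, pieces[k] = 1 + min over i with p[i]+r[k−i]=r[k] of pieces[k−i].
pieces[9] = 3
pieces[10] = 2
pieces[11] = 2
pieces[12] = 1

1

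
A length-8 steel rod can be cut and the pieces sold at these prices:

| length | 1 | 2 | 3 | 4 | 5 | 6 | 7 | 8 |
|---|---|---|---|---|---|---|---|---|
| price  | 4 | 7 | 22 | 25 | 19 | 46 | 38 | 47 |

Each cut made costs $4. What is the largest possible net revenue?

Consider every possible first cut. net[k] is the best of p[i]+net[k−i] over all sellable i≤k, charging 4 whenever i<k.
net[1] = 4
net[2] = 7
net[3] = 22
net[4] = 25
net[5] = 25  (first piece 1, then net[4]=25)
net[6] = 46
net[7] = 46  (first piece 1, then net[6]=46)
net[8] = 49  (first piece 2, then net[6]=46)
One optimal plan: pieces 6 + 2 (1 cut) → $53 − $4 = $49.

49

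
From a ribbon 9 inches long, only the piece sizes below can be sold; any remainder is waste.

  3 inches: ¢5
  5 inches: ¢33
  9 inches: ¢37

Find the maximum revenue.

38

Build f[k] bottom-up: f[k] = max over allowed piece i of (p[i] + f[k−i]).
f[1] = 0
f[2] = 0
f[3] = 5
f[4] = 5
f[5] = max(5+0, 33+0) = 33
f[6] = max(5+5, 33+0) = 33
f[7] = max(5+5, 33+0) = 33
f[8] = max(5+33, 33+5) = 38
f[9] = max(5+33, 33+5, 37+0) = 38
One optimal cutting: pieces 5 + 3 with 1 inch of scrap → ¢38.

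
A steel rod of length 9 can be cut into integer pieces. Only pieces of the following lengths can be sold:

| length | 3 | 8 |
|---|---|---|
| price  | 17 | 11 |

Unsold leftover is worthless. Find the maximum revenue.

51

Build f[k] bottom-up: f[k] = max over allowed piece i of (p[i] + f[k−i]).
f[1] = 0
f[2] = 0
f[3] = 17
f[4] = 17
f[5] = 17
f[6] = 34  (first piece 3, then f[3]=17)
f[7] = 34
f[8] = 34
f[9] = 51  (first piece 3, then f[6]=34)
One optimal cutting: 3 + 3 + 3 → $51.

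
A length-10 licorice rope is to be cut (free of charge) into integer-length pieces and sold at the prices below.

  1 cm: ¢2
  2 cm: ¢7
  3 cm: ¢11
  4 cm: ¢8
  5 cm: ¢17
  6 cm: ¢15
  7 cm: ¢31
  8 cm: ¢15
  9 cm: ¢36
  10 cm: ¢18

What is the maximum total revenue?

Consider every possible first cut. best[k] is the best of p[i]+best[k−i] over all sellable i≤k.
best[1] = 2
best[2] = 7
best[3] = 11
best[4] = 14  (first piece 2, then best[2]=7)
best[5] = 18  (first piece 2, then best[3]=11)
best[6] = 22  (first piece 3, then best[3]=11)
best[7] = 31
best[8] = 33  (first piece 1, then best[7]=31)
best[9] = 38  (first piece 2, then best[7]=31)
best[10] = 42  (first piece 3, then best[7]=31)
One optimal cutting: 7 + 3 → ¢31 + ¢11 = ¢42.

42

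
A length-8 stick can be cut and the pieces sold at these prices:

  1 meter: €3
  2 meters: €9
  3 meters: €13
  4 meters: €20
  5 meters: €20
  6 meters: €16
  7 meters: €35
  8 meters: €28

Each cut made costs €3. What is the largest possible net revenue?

37

Build v[k] bottom-up: v[k] = max over allowed piece i of (p[i] + v[k−i]) − 3 per cut.
v[1] = 3
v[2] = max(3+3-3, 9+0) = 9
v[3] = max(3+9-3, 9+3-3, 13+0) = 13
v[4] = max(3+13-3, 9+9-3, 13+3-3, 20+0) = 20
v[5] = max(3+20-3, 9+13-3, 13+9-3, 20+3-3, 20+0) = 20
v[6] = max(3+20-3, 9+20-3, 13+13-3, 20+9-3, 20+3-3, 16+0) = 26
v[7] = max(3+26-3, 9+20-3, 13+20-3, …, 16+3-3, 35+0) = 35
v[8] = max(3+35-3, 9+26-3, 13+20-3, …, 35+3-3, 28+0) = 37
One optimal plan: pieces 4 + 4 (1 cut) → €40 − €3 = €37.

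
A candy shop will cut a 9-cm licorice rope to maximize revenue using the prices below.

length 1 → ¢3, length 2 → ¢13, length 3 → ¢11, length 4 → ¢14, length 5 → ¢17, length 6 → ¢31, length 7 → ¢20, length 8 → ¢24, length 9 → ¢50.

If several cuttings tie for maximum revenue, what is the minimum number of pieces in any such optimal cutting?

Let r[k] be the best obtainable value from length k. For each k, try every first piece i and keep the best of price[i] + r[k−i].
r[1] = 3
r[2] = max(3+3, 13+0) = 13
r[3] = max(3+13, 13+3, 11+0) = 16
r[4] = max(3+16, 13+13, 11+3, 14+0) = 26
r[5] = max(3+26, 13+16, 11+13, 14+3, 17+0) = 29
r[6] = max(3+29, 13+26, 11+16, 14+13, 17+3, 31+0) = 39
r[7] = max(3+39, 13+29, 11+26, …, 31+3, 20+0) = 42
r[8] = max(3+42, 13+39, 11+29, …, 20+3, 24+0) = 52
r[9] = max(3+52, 13+42, 11+39, …, 24+3, 50+0) = 55
Maximum revenue is ¢55.
Now minimize piece count subject to staying optimal: for each k, pieces[k] = 1 + min over i with p[i]+r[k−i]=r[k] of pieces[k−i].
pieces[6] = 3
pieces[7] = 4
pieces[8] = 4
pieces[9] = 5

5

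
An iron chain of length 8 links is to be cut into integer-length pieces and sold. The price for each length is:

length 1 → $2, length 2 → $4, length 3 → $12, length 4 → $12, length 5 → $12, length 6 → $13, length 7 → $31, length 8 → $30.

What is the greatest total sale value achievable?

Let best[k] be the best obtainable value from length k. For each k, try every first piece i and keep the best of price[i] + best[k−i].
best[1] = 2
best[2] = max(2+2, 4+0) = 4
best[3] = max(2+4, 4+2, 12+0) = 12
best[4] = max(2+12, 4+4, 12+2, 12+0) = 14
best[5] = max(2+14, 4+12, 12+4, 12+2, 12+0) = 16
best[6] = max(2+16, 4+14, 12+12, 12+4, 12+2, 13+0) = 24
best[7] = max(2+24, 4+16, 12+14, …, 13+2, 31+0) = 31
best[8] = max(2+31, 4+24, 12+16, …, 31+2, 30+0) = 33
One optimal cutting: 7 + 1 → $31 + $2 = $33.

33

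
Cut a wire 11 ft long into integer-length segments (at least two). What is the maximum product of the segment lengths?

Let prod[k] be the best product for length k (with at least one cut). For each first piece i, the rest contributes max(k−i, prod[k−i]).
prod[2] = 1*max(1,0) = 1*1 = 1
prod[3] = max(1*2, 2*1) = 2
prod[4] = max(1*3, 2*2, 3*1) = 4
prod[5] = max(1*4, 2*3, 3*2, 4*1) = 6
prod[6] = max(1*6, 2*4, 3*3, 4*2, 5*1) = 9
prod[7] = max(1*9, 2*6, 3*4, 4*3, 5*2, 6*1) = 12
prod[8] = max(1*12, 2*9, 3*6, …, 6*2, 7*1) = 18
prod[9] = max(1*18, 2*12, 3*9, …, 7*2, 8*1) = 27
prod[10] = max(1*27, 2*18, 3*12, …, 8*2, 9*1) = 36
prod[11] = max(1*36, 2*27, 3*18, …, 9*2, 10*1) = 54
One optimal split: 3 + 3 + 3 + 2; product 3*3*3*2 = 54.

54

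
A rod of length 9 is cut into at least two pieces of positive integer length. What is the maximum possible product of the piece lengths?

Let P[k] be the best product for length k (with at least one cut). For each first piece i, the rest contributes max(k−i, P[k−i]).
P[2] = 1×max(1,0) = 1×1 = 1
P[3] = 1×max(2,1) = 1×2 = 2
P[4] = 2×max(2,1) = 2×2 = 4
P[5] = 2×max(3,2) = 2×3 = 6
P[6] = 3×max(3,2) = 3×3 = 9
P[7] = 2×max(5,6) = 2×6 = 12
P[8] = 2×max(6,9) = 2×9 = 18
P[9] = 3×max(6,9) = 3×9 = 27
One optimal split: 3 + 3 + 3; product 3×3×3 = 27.

27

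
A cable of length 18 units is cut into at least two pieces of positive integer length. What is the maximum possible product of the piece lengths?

729

Define P[k] = max over 1≤i<k of i · max(k−i, P[k−i]); the inner max lets the remainder stay uncut if that's better.
P[2] = 1×max(1,0) = 1×1 = 1
P[3] = 1×max(2,1) = 1×2 = 2
P[4] = 2×max(2,1) = 2×2 = 4
P[5] = 2×max(3,2) = 2×3 = 6
P[6] = 3×max(3,2) = 3×3 = 9
P[7] = 2×max(5,6) = 2×6 = 12
P[8] = 2×max(6,9) = 2×9 = 18
P[9] = 3×max(6,9) = 3×9 = 27
P[10] = 2×max(8,18) = 2×18 = 36
P[11] = 2×max(9,27) = 2×27 = 54
P[12] = 3×max(9,27) = 3×27 = 81
P[13] = 2×max(11,54) = 2×54 = 108
P[14] = 2×max(12,81) = 2×81 = 162
P[15] = 3×max(12,81) = 3×81 = 243
P[16] = 2×max(14,162) = 2×162 = 324
P[17] = 2×max(15,243) = 2×243 = 486
P[18] = 3×max(15,243) = 3×243 = 729
One optimal split: 3 + 3 + 3 + 3 + 3 + 3; product 3×3×3×3×3×3 = 729.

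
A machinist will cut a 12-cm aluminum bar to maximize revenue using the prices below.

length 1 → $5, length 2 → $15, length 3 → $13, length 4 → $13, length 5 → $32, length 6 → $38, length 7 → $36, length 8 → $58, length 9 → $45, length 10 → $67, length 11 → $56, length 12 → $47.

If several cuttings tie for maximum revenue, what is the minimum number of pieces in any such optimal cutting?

Let r[k] be the best obtainable value from length k. For each k, try every first piece i and keep the best of price[i] + r[k−i].
r[1] = 5
r[2] = 15
r[3] = 20  (first piece 1, then r[2]=15)
r[4] = 30  (first piece 2, then r[2]=15)
r[5] = 35  (first piece 1, then r[4]=30)
r[6] = 45  (first piece 2, then r[4]=30)
r[7] = 50  (first piece 1, then r[6]=45)
r[8] = 60  (first piece 2, then r[6]=45)
r[9] = 65  (first piece 1, then r[8]=60)
r[10] = 75  (first piece 2, then r[8]=60)
r[11] = 80  (first piece 1, then r[10]=75)
r[12] = 90  (first piece 2, then r[10]=75)
Maximum revenue is $90.
Now minimize piece count subject to staying optimal: for each k, pieces[k] = 1 + min over i with p[i]+r[k−i]=r[k] of pieces[k−i].
pieces[9] = 5
pieces[10] = 5
pieces[11] = 6
pieces[12] = 6

6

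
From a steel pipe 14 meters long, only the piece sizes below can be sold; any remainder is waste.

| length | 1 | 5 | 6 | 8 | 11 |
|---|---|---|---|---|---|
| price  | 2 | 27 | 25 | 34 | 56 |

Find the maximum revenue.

63

Consider every possible first cut. f[k] is the best of p[i]+f[k−i] over all sellable i≤k.
f[1] = 2
f[2] = 4  (first piece 1, then f[1]=2)
f[3] = 6  (first piece 1, then f[2]=4)
f[4] = 8  (first piece 1, then f[3]=6)
f[5] = max(2+8, 27+0) = 27
f[6] = max(2+27, 27+2, 25+0) = 29
f[7] = max(2+29, 27+4, 25+2) = 31
f[8] = max(2+31, 27+6, 25+4, 34+0) = 34
f[9] = max(2+34, 27+8, 25+6, 34+2) = 36
f[10] = max(2+36, 27+27, 25+8, 34+4) = 54
f[11] = max(2+54, 27+29, 25+27, 34+6, 56+0) = 56
f[12] = max(2+56, 27+31, 25+29, 34+8, 56+2) = 58
f[13] = max(2+58, 27+34, 25+31, 34+27, 56+4) = 61
f[14] = max(2+61, 27+36, 25+34, 34+29, 56+6) = 63
One optimal cutting: 8 + 5 + 1 → $63.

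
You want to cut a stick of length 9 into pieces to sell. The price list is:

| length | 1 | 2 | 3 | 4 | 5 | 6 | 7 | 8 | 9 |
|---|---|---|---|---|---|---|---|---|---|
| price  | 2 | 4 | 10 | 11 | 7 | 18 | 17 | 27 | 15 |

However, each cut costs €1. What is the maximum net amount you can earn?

28

Build net[k] bottom-up: net[k] = max over allowed piece i of (p[i] + net[k−i]) − 1 per cut.
net[1] = 2
net[2] = max(2+2-1, 4+0) = 4
net[3] = max(2+4-1, 4+2-1, 10+0) = 10
net[4] = max(2+10-1, 4+4-1, 10+2-1, 11+0) = 11
net[5] = max(2+11-1, 4+10-1, 10+4-1, 11+2-1, 7+0) = 13
net[6] = max(2+13-1, 4+11-1, 10+10-1, 11+4-1, 7+2-1, 18+0) = 19
net[7] = max(2+19-1, 4+13-1, 10+11-1, …, 18+2-1, 17+0) = 20
net[8] = max(2+20-1, 4+19-1, 10+13-1, …, 17+2-1, 27+0) = 27
net[9] = max(2+27-1, 4+20-1, 10+19-1, …, 27+2-1, 15+0) = 28
One optimal plan: pieces 8 + 1 (1 cut) → €29 − €1 = €28.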